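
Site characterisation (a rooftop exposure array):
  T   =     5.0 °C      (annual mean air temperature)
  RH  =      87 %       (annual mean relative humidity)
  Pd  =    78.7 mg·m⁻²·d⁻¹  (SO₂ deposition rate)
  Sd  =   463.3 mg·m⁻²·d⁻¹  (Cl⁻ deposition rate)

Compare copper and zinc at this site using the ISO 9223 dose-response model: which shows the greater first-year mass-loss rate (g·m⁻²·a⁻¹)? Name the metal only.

zinc

copper: temperature factor f = +0.126·(-5.0) = -0.6300
  SO₂ term: 0.0053·78.7^0.26·exp(0.059·87-0.6300) = 1.489
  Cl⁻ term: 0.01025·463.3^0.27·exp(0.036·87+0.049·5.0) = 1.574
  r_corr = 1.489 + 1.574 = 3.063 μm/a
  mass loss = 3.063 μm/a × 8.96 g/cm³ = 27.45 g·m⁻²·a⁻¹
zinc: f(T) = +0.038·(T−10) [T≤10 °C] = -0.1900
  Pd branch = 0.0129·Pd^0.44·e^(0.046·RH+f) = 3.984 μm/a
  Sd branch = 0.0175·Sd^0.57·e^(0.008·RH+0.085·T) = 1.776 μm/a
  sum: 3.984 + 1.776 → r_corr = 5.76 μm/a
  mass loss = 5.76 μm/a × 7.14 g/cm³ = 41.13 g·m⁻²·a⁻¹
Ordering by g·m⁻²·a⁻¹: zinc (41.1) > copper (27.4)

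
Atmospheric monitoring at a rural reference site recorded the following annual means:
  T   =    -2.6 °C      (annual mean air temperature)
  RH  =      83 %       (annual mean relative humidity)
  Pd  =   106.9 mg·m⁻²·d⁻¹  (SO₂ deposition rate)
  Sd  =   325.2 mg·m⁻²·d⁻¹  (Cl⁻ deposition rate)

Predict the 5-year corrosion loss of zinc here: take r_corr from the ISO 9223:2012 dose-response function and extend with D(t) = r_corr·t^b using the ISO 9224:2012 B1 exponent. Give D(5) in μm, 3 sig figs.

D(5) = 13.2 μm

zinc: f(T) = +0.038·(T−10) [T≤10 °C] = -0.4788
  Pd branch = 0.0129·Pd^0.44·e^(0.046·RH+f) = 2.841 μm/a
  Cl⁻ term: 0.0175·325.2^0.57·exp(0.008·83+0.085·-2.6) = 0.7368
  r_corr = 2.841 + 0.7368 = 3.578 μm/a
Long-term exponent b (ISO 9224 Table 2, B1) = 0.813
  D(5) = 3.578 × 5^0.813 = 3.578 × 3.701 = 13.24 μm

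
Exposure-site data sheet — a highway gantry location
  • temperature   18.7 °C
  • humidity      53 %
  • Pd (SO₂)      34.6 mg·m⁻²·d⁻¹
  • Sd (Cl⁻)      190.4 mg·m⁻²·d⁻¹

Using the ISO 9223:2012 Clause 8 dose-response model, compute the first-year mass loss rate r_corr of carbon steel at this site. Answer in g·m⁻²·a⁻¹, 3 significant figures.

r_corr = 410 g·m⁻²·a⁻¹

carbon steel: f(T) = -0.054·(T−10) [T>10 °C] = -0.4698
  Pd branch = 1.77·Pd^0.52·e^(0.02·RH+f) = 20.17 μm/a
  Sd branch = 0.102·Sd^0.62·e^(0.033·RH+0.04·T) = 32.09 μm/a
  r_corr = 20.17 + 32.09 = 52.26 μm/a
Convert to mass loss: 52.26 μm/a × 7.85 g/cm³ = 410.2 g·m⁻²·a⁻¹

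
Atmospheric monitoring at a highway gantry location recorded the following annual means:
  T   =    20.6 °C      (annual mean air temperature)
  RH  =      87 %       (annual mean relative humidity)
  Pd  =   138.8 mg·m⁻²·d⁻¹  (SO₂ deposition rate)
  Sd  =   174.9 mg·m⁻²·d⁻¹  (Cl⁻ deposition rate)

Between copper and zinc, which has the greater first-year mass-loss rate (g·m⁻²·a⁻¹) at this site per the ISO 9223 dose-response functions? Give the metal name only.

copper: temperature factor f = -0.080·(10.6) = -0.8480
  SO₂ term: 0.0053·138.8^0.26·exp(0.059·87-0.8480) = 1.388
  Cl⁻ term: 0.01025·174.9^0.27·exp(0.036·87+0.049·20.6) = 2.599
  r_corr = 1.388 + 2.599 = 3.987 μm/a
  mass loss = 3.987 μm/a × 8.96 g/cm³ = 35.72 g·m⁻²·a⁻¹
zinc: f(T) = -0.071·(T−10) [T>10 °C] = -0.7526
  SO₂ term: 0.0129·138.8^0.44·exp(0.046·87-0.7526) = 2.914
  Sd branch = 0.0175·Sd^0.57·e^(0.008·RH+0.085·T) = 3.838 μm/a
  sum: 2.914 + 3.838 → r_corr = 6.752 μm/a
  mass loss = 6.752 μm/a × 7.14 g/cm³ = 48.21 g·m⁻²·a⁻¹
Ordering by g·m⁻²·a⁻¹: zinc (48.2) > copper (35.7)

zinc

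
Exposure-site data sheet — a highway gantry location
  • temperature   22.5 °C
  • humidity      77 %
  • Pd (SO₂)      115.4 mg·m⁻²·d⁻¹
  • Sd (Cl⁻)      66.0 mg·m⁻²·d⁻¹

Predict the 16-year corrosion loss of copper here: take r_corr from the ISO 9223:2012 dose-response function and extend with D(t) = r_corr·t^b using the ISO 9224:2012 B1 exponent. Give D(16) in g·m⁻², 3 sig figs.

copper: T>10 °C ⇒ hinge -0.080·(22.5−10) = -1.0000
  SO₂ term: 0.0053·115.4^0.26·exp(0.059·77-1.0000) = 0.6297
  Sd branch = 0.01025·Sd^0.27·e^(0.036·RH+0.049·T) = 1.53 μm/a
  sum: 0.6297 + 1.53 → r_corr = 2.16 μm/a
ISO 9224: D(t) = r_corr · t^b with b = 0.667 (copper, B1)
  D(16) = 2.16 × 16^0.667 = 2.16 × 6.355 = 13.73 μm
  Mass loss = 13.73 μm × 8.96 g/cm³ = 123 g·m⁻²

D(16) = 123 g·m⁻²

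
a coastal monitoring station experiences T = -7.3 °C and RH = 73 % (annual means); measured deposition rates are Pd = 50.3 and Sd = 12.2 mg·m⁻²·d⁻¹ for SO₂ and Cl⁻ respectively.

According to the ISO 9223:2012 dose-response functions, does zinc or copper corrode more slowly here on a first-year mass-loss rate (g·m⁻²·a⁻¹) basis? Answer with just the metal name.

copper

zinc: temperature factor f = +0.038·(-17.3) = -0.6574
  Pd branch = 0.0129·Pd^0.44·e^(0.046·RH+f) = 1.077 μm/a
  Sd branch = 0.0175·Sd^0.57·e^(0.008·RH+0.085·T) = 0.07021 μm/a
  sum: 1.077 + 0.07021 → r_corr = 1.147 μm/a
  mass loss = 1.147 μm/a × 7.14 g/cm³ = 8.19 g·m⁻²·a⁻¹
copper: f(T) = +0.126·(T−10) [T≤10 °C] = -2.1798
  Pd branch = 0.0053·Pd^0.26·e^(0.059·RH+f) = 0.1232 μm/a
  Cl⁻ term: 0.01025·12.2^0.27·exp(0.036·73+0.049·-7.3) = 0.195
  sum: 0.1232 + 0.195 → r_corr = 0.3182 μm/a
  mass loss = 0.3182 μm/a × 8.96 g/cm³ = 2.851 g·m⁻²·a⁻¹
Ordering by g·m⁻²·a⁻¹: zinc (8.19) > copper (2.85)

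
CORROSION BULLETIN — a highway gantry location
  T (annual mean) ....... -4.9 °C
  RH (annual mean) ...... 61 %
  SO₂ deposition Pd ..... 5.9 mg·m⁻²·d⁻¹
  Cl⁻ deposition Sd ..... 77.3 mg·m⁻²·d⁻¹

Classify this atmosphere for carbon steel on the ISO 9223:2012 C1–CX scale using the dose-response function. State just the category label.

C2

carbon steel: f(T) = +0.150·(T−10) [T≤10 °C] = -2.2350
  Pd branch = 1.77·Pd^0.52·e^(0.02·RH+f) = 1.614 μm/a
  Sd branch = 0.102·Sd^0.62·e^(0.033·RH+0.04·T) = 9.298 μm/a
  sum: 1.614 + 9.298 → r_corr = 10.91 μm/a
ISO 9223 Table 2 (carbon steel): 1.3 < 10.9 ≤ 25 μm/a ⇒ C2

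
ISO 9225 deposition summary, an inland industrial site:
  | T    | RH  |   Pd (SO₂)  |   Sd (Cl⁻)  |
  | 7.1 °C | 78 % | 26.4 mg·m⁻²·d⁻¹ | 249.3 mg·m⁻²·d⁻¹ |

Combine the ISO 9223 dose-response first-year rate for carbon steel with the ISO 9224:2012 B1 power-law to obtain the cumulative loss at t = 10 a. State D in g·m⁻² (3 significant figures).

carbon steel: T≤10 °C ⇒ hinge +0.150·(7.1−10) = -0.4350
  SO₂ term: 1.77·26.4^0.52·exp(0.02·78-0.4350) = 29.91
  Cl⁻ term: 0.102·249.3^0.62·exp(0.033·78+0.04·7.1) = 54.42
  sum: 29.91 + 54.42 → r_corr = 84.33 μm/a
ISO 9224: D(t) = r_corr · t^b with b = 0.523 (carbon steel, B1)
  D(10) = 84.33 × 10^0.523 = 84.33 × 3.334 = 281.2 μm
  Mass loss = 281.2 μm × 7.85 g/cm³ = 2207 g·m⁻²

D(10) = 2.21e+03 g·m⁻²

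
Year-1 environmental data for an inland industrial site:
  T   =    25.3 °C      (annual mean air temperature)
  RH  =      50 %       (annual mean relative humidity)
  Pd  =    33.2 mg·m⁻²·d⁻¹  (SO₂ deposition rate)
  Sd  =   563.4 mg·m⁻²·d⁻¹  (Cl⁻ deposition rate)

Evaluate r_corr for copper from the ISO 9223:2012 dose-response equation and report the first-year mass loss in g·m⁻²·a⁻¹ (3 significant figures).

copper: T>10 °C ⇒ hinge -0.080·(25.3−10) = -1.2240
  sulphur-dioxide contribution → 0.07402 μm/a
  chloride contribution → 1.185 μm/a
  ⇒ r_corr(copper) = 1.259 μm/a
Convert to mass loss: 1.259 μm/a × 8.96 g/cm³ = 11.28 g·m⁻²·a⁻¹

r_corr = 11.3 g·m⁻²·a⁻¹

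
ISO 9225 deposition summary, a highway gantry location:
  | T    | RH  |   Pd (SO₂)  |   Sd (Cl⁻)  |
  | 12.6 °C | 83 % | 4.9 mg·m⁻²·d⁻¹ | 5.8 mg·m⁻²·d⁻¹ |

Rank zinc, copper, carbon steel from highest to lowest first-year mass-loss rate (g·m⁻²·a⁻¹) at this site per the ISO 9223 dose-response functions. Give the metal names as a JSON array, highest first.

["carbon steel", "copper", "zinc"]

zinc: T>10 °C ⇒ hinge -0.071·(12.6−10) = -0.1846
  SO₂ term: 0.0129·4.9^0.44·exp(0.046·83-0.1846) = 0.9823
  Sd branch = 0.0175·Sd^0.57·e^(0.008·RH+0.085·T) = 0.2702 μm/a
  sum: 0.9823 + 0.2702 → r_corr = 1.252 μm/a
  mass loss = 1.252 μm/a × 7.14 g/cm³ = 8.943 g·m⁻²·a⁻¹
copper: T>10 °C ⇒ hinge -0.080·(12.6−10) = -0.2080
  Pd branch = 0.0053·Pd^0.26·e^(0.059·RH+f) = 0.8712 μm/a
  Sd branch = 0.01025·Sd^0.27·e^(0.036·RH+0.049·T) = 0.6063 μm/a
  sum: 0.8712 + 0.6063 → r_corr = 1.477 μm/a
  mass loss = 1.477 μm/a × 8.96 g/cm³ = 13.24 g·m⁻²·a⁻¹
carbon steel: temperature factor f = -0.054·(2.6) = -0.1404
  Pd branch = 1.77·Pd^0.52·e^(0.02·RH+f) = 18.49 μm/a
  Cl⁻ term: 0.102·5.8^0.62·exp(0.033·83+0.04·12.6) = 7.769
  sum: 18.49 + 7.769 → r_corr = 26.25 μm/a
  mass loss = 26.25 μm/a × 7.85 g/cm³ = 206.1 g·m⁻²·a⁻¹
Ordering by g·m⁻²·a⁻¹: carbon steel (206) > copper (13.2) > zinc (8.94)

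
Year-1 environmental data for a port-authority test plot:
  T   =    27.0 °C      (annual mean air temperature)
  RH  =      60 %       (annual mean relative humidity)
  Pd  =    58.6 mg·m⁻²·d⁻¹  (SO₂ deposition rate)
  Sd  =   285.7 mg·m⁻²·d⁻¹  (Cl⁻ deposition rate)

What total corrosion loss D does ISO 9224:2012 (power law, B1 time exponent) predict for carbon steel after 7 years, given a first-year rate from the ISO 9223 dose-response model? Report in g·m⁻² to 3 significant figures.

D(7) = 2.00e+03 g·m⁻²

carbon steel: temperature factor f = -0.054·(17.0) = -0.9180
  Pd branch = 1.77·Pd^0.52·e^(0.02·RH+f) = 19.49 μm/a
  Cl⁻ term: 0.102·285.7^0.62·exp(0.033·60+0.04·27.0) = 72.48
  r_corr = 19.49 + 72.48 = 91.97 μm/a
Long-term exponent b (ISO 9224 Table 2, B1) = 0.523
  D(7) = 91.97 × 7^0.523 = 91.97 × 2.767 = 254.5 μm
  Mass loss = 254.5 μm × 7.85 g/cm³ = 1997 g·m⁻²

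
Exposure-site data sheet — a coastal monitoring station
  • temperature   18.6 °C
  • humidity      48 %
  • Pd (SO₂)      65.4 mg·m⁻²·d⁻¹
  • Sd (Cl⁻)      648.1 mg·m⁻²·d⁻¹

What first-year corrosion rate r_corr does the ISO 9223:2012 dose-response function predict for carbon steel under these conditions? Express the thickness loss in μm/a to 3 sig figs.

carbon steel: f(T) = -0.054·(T−10) [T>10 °C] = -0.4644
  Pd branch = 1.77·Pd^0.52·e^(0.02·RH+f) = 25.55 μm/a
  Cl⁻ term: 0.102·648.1^0.62·exp(0.033·48+0.04·18.6) = 57.92
  r_corr = 25.55 + 57.92 = 83.47 μm/a

r_corr = 83.5 μm/a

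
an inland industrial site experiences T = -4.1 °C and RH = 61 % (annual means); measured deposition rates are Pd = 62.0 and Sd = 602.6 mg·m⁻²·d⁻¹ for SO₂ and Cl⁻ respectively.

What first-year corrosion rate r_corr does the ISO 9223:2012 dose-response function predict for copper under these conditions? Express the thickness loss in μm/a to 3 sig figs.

r_corr = 0.520 μm/a

copper: temperature factor f = +0.126·(-14.1) = -1.7766
  Pd branch = 0.0053·Pd^0.26·e^(0.059·RH+f) = 0.09589 μm/a
  Sd branch = 0.01025·Sd^0.27·e^(0.036·RH+0.049·T) = 0.4244 μm/a
  sum: 0.09589 + 0.4244 → r_corr = 0.5203 μm/a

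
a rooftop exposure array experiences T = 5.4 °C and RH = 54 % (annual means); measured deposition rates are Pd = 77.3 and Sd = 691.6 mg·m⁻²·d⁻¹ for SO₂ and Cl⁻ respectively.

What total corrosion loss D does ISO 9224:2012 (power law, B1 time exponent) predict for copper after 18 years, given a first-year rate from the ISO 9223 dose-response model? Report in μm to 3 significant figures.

copper: temperature factor f = +0.126·(-4.6) = -0.5796
  Pd branch = 0.0053·Pd^0.26·e^(0.059·RH+f) = 0.2224 μm/a
  Sd branch = 0.01025·Sd^0.27·e^(0.036·RH+0.049·T) = 0.5453 μm/a
  r_corr = 0.2224 + 0.5453 = 0.7677 μm/a
ISO 9224: D(t) = r_corr · t^b with b = 0.667 (copper, B1)
  D(18) = 0.7677 × 18^0.667 = 0.7677 × 6.875 = 5.278 μm

D(18) = 5.28 μm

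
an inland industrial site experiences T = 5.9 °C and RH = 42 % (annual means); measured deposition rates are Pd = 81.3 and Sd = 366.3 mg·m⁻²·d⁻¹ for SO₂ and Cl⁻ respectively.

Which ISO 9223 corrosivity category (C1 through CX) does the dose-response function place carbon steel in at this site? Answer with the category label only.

C3

carbon steel: temperature factor f = +0.150·(-4.1) = -0.6150
  sulphur-dioxide contribution → 21.82 μm/a
  chloride contribution → 20.07 μm/a
  ⇒ r_corr(carbon steel) = 41.9 μm/a
ISO 9223 Table 2 (carbon steel): 25 < 41.9 ≤ 50 μm/a ⇒ C3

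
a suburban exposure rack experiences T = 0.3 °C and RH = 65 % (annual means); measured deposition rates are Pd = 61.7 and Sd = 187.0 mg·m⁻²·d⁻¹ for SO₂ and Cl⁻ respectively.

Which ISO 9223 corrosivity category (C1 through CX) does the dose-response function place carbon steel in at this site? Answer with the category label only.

C3

carbon steel: T≤10 °C ⇒ hinge +0.150·(0.3−10) = -1.4550
  sulphur-dioxide contribution → 12.93 μm/a
  chloride contribution → 22.59 μm/a
  ⇒ r_corr(carbon steel) = 35.52 μm/a
35.5 μm/a falls in (25, 50] for carbon steel → category C3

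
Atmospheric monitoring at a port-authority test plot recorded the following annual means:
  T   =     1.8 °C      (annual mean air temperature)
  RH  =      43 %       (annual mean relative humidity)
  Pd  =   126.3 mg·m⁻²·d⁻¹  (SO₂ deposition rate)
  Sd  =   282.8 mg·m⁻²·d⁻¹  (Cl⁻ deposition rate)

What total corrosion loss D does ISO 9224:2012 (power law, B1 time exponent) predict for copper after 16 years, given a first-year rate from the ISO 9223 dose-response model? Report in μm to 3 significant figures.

D(16) = 2.07 μm

copper: temperature factor f = +0.126·(-8.2) = -1.0332
  sulphur-dioxide contribution → 0.08389 μm/a
  chloride contribution → 0.2417 μm/a
  ⇒ r_corr(copper) = 0.3256 μm/a
ISO 9224: D(t) = r_corr · t^b with b = 0.667 (copper, B1)
  D(16) = 0.3256 × 16^0.667 = 0.3256 × 6.355 = 2.069 μm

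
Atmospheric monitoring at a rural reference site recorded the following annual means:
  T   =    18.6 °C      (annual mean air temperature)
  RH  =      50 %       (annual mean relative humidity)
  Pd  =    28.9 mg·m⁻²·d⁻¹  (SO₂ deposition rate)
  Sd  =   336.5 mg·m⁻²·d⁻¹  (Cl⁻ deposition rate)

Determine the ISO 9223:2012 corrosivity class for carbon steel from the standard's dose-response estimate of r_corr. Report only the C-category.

carbon steel: T>10 °C ⇒ hinge -0.054·(18.6−10) = -0.4644
  sulphur-dioxide contribution → 17.39 μm/a
  chloride contribution → 41.21 μm/a
  total first-year rate 58.6 μm/a
Category bounds: 50…80 μm/a bracket r_corr ⇒ C4

C4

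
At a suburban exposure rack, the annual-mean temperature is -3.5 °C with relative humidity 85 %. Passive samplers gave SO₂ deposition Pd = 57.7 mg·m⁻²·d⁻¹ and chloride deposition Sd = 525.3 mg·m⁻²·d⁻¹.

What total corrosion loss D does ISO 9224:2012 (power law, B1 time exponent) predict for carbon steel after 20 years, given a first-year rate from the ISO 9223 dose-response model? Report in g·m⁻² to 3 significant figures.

carbon steel: temperature factor f = +0.150·(-13.5) = -2.0250
  Pd branch = 1.77·Pd^0.52·e^(0.02·RH+f) = 10.54 μm/a
  Sd branch = 0.102·Sd^0.62·e^(0.033·RH+0.04·T) = 71.23 μm/a
  sum: 10.54 + 71.23 → r_corr = 81.76 μm/a
Power-law: D(20) = r_corr · 20^0.523
  D(20) = 81.76 × 20^0.523 = 81.76 × 4.791 = 391.7 μm
  Mass loss = 391.7 μm × 7.85 g/cm³ = 3075 g·m⁻²

D(20) = 3.08e+03 g·m⁻²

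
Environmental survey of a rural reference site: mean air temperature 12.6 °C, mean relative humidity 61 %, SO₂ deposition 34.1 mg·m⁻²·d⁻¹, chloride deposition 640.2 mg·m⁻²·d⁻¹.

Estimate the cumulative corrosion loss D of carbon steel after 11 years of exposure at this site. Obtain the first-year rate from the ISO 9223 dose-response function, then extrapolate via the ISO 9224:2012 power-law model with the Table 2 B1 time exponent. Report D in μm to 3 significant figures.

D(11) = 358 μm

carbon steel: f(T) = -0.054·(T−10) [T>10 °C] = -0.1404
  Pd branch = 1.77·Pd^0.52·e^(0.02·RH+f) = 32.65 μm/a
  Cl⁻ term: 0.102·640.2^0.62·exp(0.033·61+0.04·12.6) = 69.44
  r_corr = 32.65 + 69.44 = 102.1 μm/a
Power-law: D(11) = r_corr · 11^0.523
  D(11) = 102.1 × 11^0.523 = 102.1 × 3.505 = 357.8 μm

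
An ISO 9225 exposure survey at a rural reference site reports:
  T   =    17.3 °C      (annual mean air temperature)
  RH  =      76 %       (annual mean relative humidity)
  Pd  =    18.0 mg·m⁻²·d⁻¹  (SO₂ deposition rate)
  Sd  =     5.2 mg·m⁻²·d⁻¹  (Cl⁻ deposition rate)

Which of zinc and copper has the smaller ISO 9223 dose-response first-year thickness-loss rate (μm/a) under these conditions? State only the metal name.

zinc: f(T) = -0.071·(T−10) [T>10 °C] = -0.5183
  Pd branch = 0.0129·Pd^0.44·e^(0.046·RH+f) = 0.9039 μm/a
  Cl⁻ term: 0.0175·5.2^0.57·exp(0.008·76+0.085·17.3) = 0.358
  sum: 0.9039 + 0.358 → r_corr = 1.262 μm/a
copper: temperature factor f = -0.080·(7.3) = -0.5840
  Pd branch = 0.0053·Pd^0.26·e^(0.059·RH+f) = 0.5551 μm/a
  Sd branch = 0.01025·Sd^0.27·e^(0.036·RH+0.049·T) = 0.576 μm/a
  sum: 0.5551 + 0.576 → r_corr = 1.131 μm/a
Ordering by μm/a: zinc (1.26) > copper (1.13)

copper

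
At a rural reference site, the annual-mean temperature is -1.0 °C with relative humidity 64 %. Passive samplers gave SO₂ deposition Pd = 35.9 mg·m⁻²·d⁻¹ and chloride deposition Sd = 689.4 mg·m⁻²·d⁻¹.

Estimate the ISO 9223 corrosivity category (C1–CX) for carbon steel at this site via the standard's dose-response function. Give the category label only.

C4

carbon steel: T≤10 °C ⇒ hinge +0.150·(-1.0−10) = -1.6500
  SO₂ term: 1.77·35.9^0.52·exp(0.02·64-1.6500) = 7.869
  Sd branch = 0.102·Sd^0.62·e^(0.033·RH+0.04·T) = 46.59 μm/a
  r_corr = 7.869 + 46.59 = 54.46 μm/a
ISO 9223 Table 2 (carbon steel): 50 < 54.5 ≤ 80 μm/a ⇒ C4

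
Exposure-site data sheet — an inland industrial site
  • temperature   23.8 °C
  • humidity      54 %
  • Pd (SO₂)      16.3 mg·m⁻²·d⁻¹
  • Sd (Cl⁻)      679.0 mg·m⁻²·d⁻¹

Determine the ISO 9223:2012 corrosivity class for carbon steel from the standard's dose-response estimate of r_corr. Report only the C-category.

carbon steel: temperature factor f = -0.054·(13.8) = -0.7452
  Pd branch = 1.77·Pd^0.52·e^(0.02·RH+f) = 10.56 μm/a
  Cl⁻ term: 0.102·679.0^0.62·exp(0.033·54+0.04·23.8) = 89.48
  sum: 10.56 + 89.48 → r_corr = 100 μm/a
ISO 9223 Table 2 (carbon steel): 80 < 100 ≤ 200 μm/a ⇒ C5

C5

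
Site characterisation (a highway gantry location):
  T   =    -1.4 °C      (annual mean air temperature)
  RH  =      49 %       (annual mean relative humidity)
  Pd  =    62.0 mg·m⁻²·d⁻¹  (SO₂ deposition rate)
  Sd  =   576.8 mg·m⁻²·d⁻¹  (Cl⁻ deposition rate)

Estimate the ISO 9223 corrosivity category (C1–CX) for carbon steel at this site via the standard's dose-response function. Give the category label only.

C3

carbon steel: temperature factor f = +0.150·(-11.4) = -1.7100
  Pd branch = 1.77·Pd^0.52·e^(0.02·RH+f) = 7.294 μm/a
  Sd branch = 0.102·Sd^0.62·e^(0.033·RH+0.04·T) = 25.02 μm/a
  r_corr = 7.294 + 25.02 = 32.32 μm/a
ISO 9223 Table 2 (carbon steel): 25 < 32.3 ≤ 50 μm/a ⇒ C3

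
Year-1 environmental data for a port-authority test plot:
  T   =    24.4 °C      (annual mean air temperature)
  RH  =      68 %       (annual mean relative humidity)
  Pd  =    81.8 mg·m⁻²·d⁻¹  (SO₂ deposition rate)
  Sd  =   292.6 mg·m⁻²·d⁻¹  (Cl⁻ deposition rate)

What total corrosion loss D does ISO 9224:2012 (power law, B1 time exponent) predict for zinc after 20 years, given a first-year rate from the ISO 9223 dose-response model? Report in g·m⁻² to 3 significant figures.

D(20) = 558 g·m⁻²

zinc: f(T) = -0.071·(T−10) [T>10 °C] = -1.0224
  Pd branch = 0.0129·Pd^0.44·e^(0.046·RH+f) = 0.7356 μm/a
  Cl⁻ term: 0.0175·292.6^0.57·exp(0.008·68+0.085·24.4) = 6.107
  r_corr = 0.7356 + 6.107 = 6.842 μm/a
Power-law: D(20) = r_corr · 20^0.813
  D(20) = 6.842 × 20^0.813 = 6.842 × 11.42 = 78.15 μm
  Mass loss = 78.15 μm × 7.14 g/cm³ = 558 g·m⁻²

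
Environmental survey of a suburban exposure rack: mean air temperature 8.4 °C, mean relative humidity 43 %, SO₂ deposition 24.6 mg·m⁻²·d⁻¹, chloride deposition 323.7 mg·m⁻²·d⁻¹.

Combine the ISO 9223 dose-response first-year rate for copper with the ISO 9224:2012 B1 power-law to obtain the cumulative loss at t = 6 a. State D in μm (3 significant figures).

D(6) = 1.56 μm

copper: temperature factor f = +0.126·(-1.6) = -0.2016
  sulphur-dioxide contribution → 0.1259 μm/a
  chloride contribution → 0.3463 μm/a
  total first-year rate 0.4723 μm/a
Power-law: D(6) = r_corr · 6^0.667
  D(6) = 0.4723 × 6^0.667 = 0.4723 × 3.304 = 1.56 μm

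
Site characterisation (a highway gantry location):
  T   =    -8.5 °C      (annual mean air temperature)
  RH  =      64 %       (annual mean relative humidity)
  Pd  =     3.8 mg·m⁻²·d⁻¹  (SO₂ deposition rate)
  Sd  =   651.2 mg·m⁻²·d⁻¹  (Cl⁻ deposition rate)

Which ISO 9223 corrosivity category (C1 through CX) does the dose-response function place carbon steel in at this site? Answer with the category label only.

C3

carbon steel: f(T) = +0.150·(T−10) [T≤10 °C] = -2.7750
  Pd branch = 1.77·Pd^0.52·e^(0.02·RH+f) = 0.7947 μm/a
  Cl⁻ term: 0.102·651.2^0.62·exp(0.033·64+0.04·-8.5) = 33.32
  r_corr = 0.7947 + 33.32 = 34.11 μm/a
ISO 9223 Table 2 (carbon steel): 25 < 34.1 ≤ 50 μm/a ⇒ C3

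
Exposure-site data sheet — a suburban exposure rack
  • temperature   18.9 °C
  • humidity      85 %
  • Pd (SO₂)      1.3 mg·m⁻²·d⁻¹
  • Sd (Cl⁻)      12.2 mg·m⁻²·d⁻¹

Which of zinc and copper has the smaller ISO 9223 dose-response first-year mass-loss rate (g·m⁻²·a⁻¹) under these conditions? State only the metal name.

zinc: temperature factor f = -0.071·(8.9) = -0.6319
  sulphur-dioxide contribution → 0.384 μm/a
  chloride contribution → 0.7166 μm/a
  total first-year rate 1.101 μm/a
  mass loss = 1.101 μm/a × 7.14 g/cm³ = 7.859 g·m⁻²·a⁻¹
copper: f(T) = -0.080·(T−10) [T>10 °C] = -0.7120
  sulphur-dioxide contribution → 0.4194 μm/a
  chloride contribution → 1.084 μm/a
  ⇒ r_corr(copper) = 1.504 μm/a
  mass loss = 1.504 μm/a × 8.96 g/cm³ = 13.47 g·m⁻²·a⁻¹
Ordering by g·m⁻²·a⁻¹: copper (13.5) > zinc (7.86)

zinc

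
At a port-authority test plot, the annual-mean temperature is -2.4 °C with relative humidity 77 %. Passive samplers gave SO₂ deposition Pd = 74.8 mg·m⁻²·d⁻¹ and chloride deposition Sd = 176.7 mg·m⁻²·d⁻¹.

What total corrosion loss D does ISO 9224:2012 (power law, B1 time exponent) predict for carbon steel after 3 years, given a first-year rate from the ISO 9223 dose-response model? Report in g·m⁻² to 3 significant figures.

carbon steel: T≤10 °C ⇒ hinge +0.150·(-2.4−10) = -1.8600
  SO₂ term: 1.77·74.8^0.52·exp(0.02·77-1.8600) = 12.12
  Cl⁻ term: 0.102·176.7^0.62·exp(0.033·77+0.04·-2.4) = 29.09
  r_corr = 12.12 + 29.09 = 41.21 μm/a
Power-law: D(3) = r_corr · 3^0.523
  D(3) = 41.21 × 3^0.523 = 41.21 × 1.776 = 73.2 μm
  Mass loss = 73.2 μm × 7.85 g/cm³ = 574.6 g·m⁻²

D(3) = 575 g·m⁻²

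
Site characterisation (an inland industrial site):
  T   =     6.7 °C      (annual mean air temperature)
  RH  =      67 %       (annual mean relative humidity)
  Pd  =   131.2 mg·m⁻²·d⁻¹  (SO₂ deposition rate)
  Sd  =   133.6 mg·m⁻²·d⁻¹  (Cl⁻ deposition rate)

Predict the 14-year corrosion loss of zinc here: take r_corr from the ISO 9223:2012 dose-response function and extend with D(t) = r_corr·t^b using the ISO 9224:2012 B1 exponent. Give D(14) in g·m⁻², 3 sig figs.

D(14) = 182 g·m⁻²

zinc: temperature factor f = +0.038·(-3.3) = -0.1254
  Pd branch = 0.0129·Pd^0.44·e^(0.046·RH+f) = 2.121 μm/a
  Cl⁻ term: 0.0175·133.6^0.57·exp(0.008·67+0.085·6.7) = 0.8607
  sum: 2.121 + 0.8607 → r_corr = 2.982 μm/a
Power-law: D(14) = r_corr · 14^0.813
  D(14) = 2.982 × 14^0.813 = 2.982 × 8.547 = 25.48 μm
  Mass loss = 25.48 μm × 7.14 g/cm³ = 181.9 g·m⁻²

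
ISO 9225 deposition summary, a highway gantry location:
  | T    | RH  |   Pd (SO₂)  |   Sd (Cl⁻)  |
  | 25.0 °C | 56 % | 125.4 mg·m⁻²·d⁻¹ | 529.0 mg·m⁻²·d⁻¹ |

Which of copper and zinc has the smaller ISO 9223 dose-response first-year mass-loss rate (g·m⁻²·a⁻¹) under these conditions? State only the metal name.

copper: f(T) = -0.080·(T−10) [T>10 °C] = -1.2000
  sulphur-dioxide contribution → 0.1526 μm/a
  chloride contribution → 1.424 μm/a
  total first-year rate 1.577 μm/a
  mass loss = 1.577 μm/a × 8.96 g/cm³ = 14.13 g·m⁻²·a⁻¹
zinc: T>10 °C ⇒ hinge -0.071·(25.0−10) = -1.0650
  sulphur-dioxide contribution → 0.4898 μm/a
  chloride contribution → 8.182 μm/a
  ⇒ r_corr(zinc) = 8.672 μm/a
  mass loss = 8.672 μm/a × 7.14 g/cm³ = 61.92 g·m⁻²·a⁻¹
Ordering by g·m⁻²·a⁻¹: zinc (61.9) > copper (14.1)

copper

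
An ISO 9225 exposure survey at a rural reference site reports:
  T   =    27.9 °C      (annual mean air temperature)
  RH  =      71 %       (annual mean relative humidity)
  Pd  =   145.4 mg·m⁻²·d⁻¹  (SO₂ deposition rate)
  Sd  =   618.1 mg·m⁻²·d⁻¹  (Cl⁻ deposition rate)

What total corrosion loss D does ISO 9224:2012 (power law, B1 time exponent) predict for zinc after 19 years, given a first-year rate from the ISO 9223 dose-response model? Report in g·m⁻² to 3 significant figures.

D(19) = 1.08e+03 g·m⁻²

zinc: T>10 °C ⇒ hinge -0.071·(27.9−10) = -1.2709
  SO₂ term: 0.0129·145.4^0.44·exp(0.046·71-1.2709) = 0.8484
  Sd branch = 0.0175·Sd^0.57·e^(0.008·RH+0.085·T) = 12.9 μm/a
  r_corr = 0.8484 + 12.9 = 13.75 μm/a
ISO 9224: D(t) = r_corr · t^b with b = 0.813 (zinc, B1)
  D(19) = 13.75 × 19^0.813 = 13.75 × 10.96 = 150.6 μm
  Mass loss = 150.6 μm × 7.14 g/cm³ = 1075 g·m⁻²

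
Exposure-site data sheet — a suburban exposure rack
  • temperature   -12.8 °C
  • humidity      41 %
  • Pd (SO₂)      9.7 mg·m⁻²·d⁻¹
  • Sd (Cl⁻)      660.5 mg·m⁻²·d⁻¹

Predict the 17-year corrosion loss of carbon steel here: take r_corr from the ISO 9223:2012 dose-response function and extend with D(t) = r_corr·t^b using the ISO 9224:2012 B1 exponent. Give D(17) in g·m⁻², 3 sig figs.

carbon steel: T≤10 °C ⇒ hinge +0.150·(-12.8−10) = -3.4200
  sulphur-dioxide contribution → 0.4285 μm/a
  chloride contribution → 13.25 μm/a
  ⇒ r_corr(carbon steel) = 13.68 μm/a
ISO 9224: D(t) = r_corr · t^b with b = 0.523 (carbon steel, B1)
  D(17) = 13.68 × 17^0.523 = 13.68 × 4.401 = 60.19 μm
  Mass loss = 60.19 μm × 7.85 g/cm³ = 472.5 g·m⁻²

D(17) = 472 g·m⁻²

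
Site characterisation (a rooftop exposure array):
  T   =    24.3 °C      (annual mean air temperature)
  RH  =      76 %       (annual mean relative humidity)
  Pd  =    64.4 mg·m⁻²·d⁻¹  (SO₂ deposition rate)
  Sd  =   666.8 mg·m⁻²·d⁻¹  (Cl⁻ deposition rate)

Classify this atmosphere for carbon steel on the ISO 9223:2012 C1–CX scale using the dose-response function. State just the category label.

CX

carbon steel: T>10 °C ⇒ hinge -0.054·(24.3−10) = -0.7722
  SO₂ term: 1.77·64.4^0.52·exp(0.02·76-0.7722) = 32.61
  Cl⁻ term: 0.102·666.8^0.62·exp(0.033·76+0.04·24.3) = 186.6
  sum: 32.61 + 186.6 → r_corr = 219.2 μm/a
ISO 9223 Table 2 (carbon steel): 200 < 219 ≤ 700 μm/a ⇒ CX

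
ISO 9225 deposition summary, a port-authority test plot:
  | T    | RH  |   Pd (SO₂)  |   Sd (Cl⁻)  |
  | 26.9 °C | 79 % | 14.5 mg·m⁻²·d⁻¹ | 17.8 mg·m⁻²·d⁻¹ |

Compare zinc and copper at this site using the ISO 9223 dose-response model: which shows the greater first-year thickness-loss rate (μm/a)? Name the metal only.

zinc: T>10 °C ⇒ hinge -0.071·(26.9−10) = -1.1999
  sulphur-dioxide contribution → 0.4772 μm/a
  chloride contribution → 1.672 μm/a
  ⇒ r_corr(zinc) = 2.149 μm/a
copper: f(T) = -0.080·(T−10) [T>10 °C] = -1.3520
  sulphur-dioxide contribution → 0.2906 μm/a
  chloride contribution → 1.432 μm/a
  total first-year rate 1.723 μm/a
Ordering by μm/a: zinc (2.15) > copper (1.72)

zinc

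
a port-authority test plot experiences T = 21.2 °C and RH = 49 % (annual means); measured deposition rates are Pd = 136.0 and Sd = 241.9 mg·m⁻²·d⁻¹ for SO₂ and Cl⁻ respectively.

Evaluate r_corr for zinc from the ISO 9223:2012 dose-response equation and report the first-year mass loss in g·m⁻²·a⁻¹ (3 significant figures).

zinc: T>10 °C ⇒ hinge -0.071·(21.2−10) = -0.7952
  sulphur-dioxide contribution → 0.4818 μm/a
  chloride contribution → 3.586 μm/a
  ⇒ r_corr(zinc) = 4.067 μm/a
Convert to mass loss: 4.067 μm/a × 7.14 g/cm³ = 29.04 g·m⁻²·a⁻¹

r_corr = 29.0 g·m⁻²·a⁻¹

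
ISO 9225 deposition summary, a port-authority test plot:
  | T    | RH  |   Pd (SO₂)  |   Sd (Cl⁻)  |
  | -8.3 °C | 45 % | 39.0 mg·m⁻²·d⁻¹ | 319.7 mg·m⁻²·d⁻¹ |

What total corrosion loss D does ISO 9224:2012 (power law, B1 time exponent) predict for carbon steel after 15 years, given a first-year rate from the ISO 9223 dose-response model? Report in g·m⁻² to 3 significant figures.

carbon steel: f(T) = +0.150·(T−10) [T≤10 °C] = -2.7450
  Pd branch = 1.77·Pd^0.52·e^(0.02·RH+f) = 1.88 μm/a
  Sd branch = 0.102·Sd^0.62·e^(0.033·RH+0.04·T) = 11.54 μm/a
  r_corr = 1.88 + 11.54 = 13.42 μm/a
Long-term exponent b (ISO 9224 Table 2, B1) = 0.523
  D(15) = 13.42 × 15^0.523 = 13.42 × 4.122 = 55.32 μm
  Mass loss = 55.32 μm × 7.85 g/cm³ = 434.3 g·m⁻²

D(15) = 434 g·m⁻²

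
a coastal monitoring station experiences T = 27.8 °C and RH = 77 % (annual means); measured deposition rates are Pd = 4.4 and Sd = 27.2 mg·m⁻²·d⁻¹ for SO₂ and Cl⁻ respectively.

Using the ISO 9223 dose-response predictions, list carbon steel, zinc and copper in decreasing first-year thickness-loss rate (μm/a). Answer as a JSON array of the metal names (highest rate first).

["carbon steel", "zinc", "copper"]

carbon steel: temperature factor f = -0.054·(17.8) = -0.9612
  sulphur-dioxide contribution → 6.822 μm/a
  chloride contribution → 30.51 μm/a
  total first-year rate 37.34 μm/a
zinc: T>10 °C ⇒ hinge -0.071·(27.8−10) = -1.2638
  sulphur-dioxide contribution → 0.2416 μm/a
  chloride contribution → 2.262 μm/a
  ⇒ r_corr(zinc) = 2.504 μm/a
copper: temperature factor f = -0.080·(17.8) = -1.4240
  sulphur-dioxide contribution → 0.1763 μm/a
  chloride contribution → 1.561 μm/a
  total first-year rate 1.738 μm/a
Ordering by μm/a: carbon steel (37.3) > zinc (2.5) > copper (1.74)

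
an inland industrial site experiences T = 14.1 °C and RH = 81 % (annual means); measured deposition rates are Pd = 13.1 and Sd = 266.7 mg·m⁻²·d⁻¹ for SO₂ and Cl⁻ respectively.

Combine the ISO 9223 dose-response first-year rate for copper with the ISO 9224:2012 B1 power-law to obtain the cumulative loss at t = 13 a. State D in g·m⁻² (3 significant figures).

D(13) = 129 g·m⁻²

copper: T>10 °C ⇒ hinge -0.080·(14.1−10) = -0.3280
  SO₂ term: 0.0053·13.1^0.26·exp(0.059·81-0.3280) = 0.8868
  Sd branch = 0.01025·Sd^0.27·e^(0.036·RH+0.049·T) = 1.707 μm/a
  r_corr = 0.8868 + 1.707 = 2.594 μm/a
ISO 9224: D(t) = r_corr · t^b with b = 0.667 (copper, B1)
  D(13) = 2.594 × 13^0.667 = 2.594 × 5.534 = 14.35 μm
  Mass loss = 14.35 μm × 8.96 g/cm³ = 128.6 g·m⁻²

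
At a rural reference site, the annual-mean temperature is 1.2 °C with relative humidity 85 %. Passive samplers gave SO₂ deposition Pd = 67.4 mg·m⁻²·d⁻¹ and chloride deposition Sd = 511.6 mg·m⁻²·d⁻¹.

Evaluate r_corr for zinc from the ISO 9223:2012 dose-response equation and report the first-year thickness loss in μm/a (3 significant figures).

r_corr = 4.28 μm/a

zinc: f(T) = +0.038·(T−10) [T≤10 °C] = -0.3344
  Pd branch = 0.0129·Pd^0.44·e^(0.046·RH+f) = 2.938 μm/a
  Cl⁻ term: 0.0175·511.6^0.57·exp(0.008·85+0.085·1.2) = 1.339
  sum: 2.938 + 1.339 → r_corr = 4.277 μm/a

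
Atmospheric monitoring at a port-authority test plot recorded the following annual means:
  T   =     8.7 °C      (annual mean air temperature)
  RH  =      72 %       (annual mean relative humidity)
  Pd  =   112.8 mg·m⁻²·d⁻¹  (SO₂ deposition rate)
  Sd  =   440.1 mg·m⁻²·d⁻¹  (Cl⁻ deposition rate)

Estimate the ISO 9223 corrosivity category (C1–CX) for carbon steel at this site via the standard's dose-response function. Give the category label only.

carbon steel: temperature factor f = +0.150·(-1.3) = -0.1950
  Pd branch = 1.77·Pd^0.52·e^(0.02·RH+f) = 71.76 μm/a
  Sd branch = 0.102·Sd^0.62·e^(0.033·RH+0.04·T) = 67.7 μm/a
  sum: 71.76 + 67.7 → r_corr = 139.5 μm/a
Category bounds: 80…200 μm/a bracket r_corr ⇒ C5

C5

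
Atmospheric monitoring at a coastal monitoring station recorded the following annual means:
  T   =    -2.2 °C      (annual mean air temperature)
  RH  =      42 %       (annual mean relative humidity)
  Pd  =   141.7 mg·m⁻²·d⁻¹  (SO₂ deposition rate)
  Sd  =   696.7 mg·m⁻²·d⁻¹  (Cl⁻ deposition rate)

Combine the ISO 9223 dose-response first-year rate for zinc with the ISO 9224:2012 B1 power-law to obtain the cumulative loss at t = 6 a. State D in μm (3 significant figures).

D(6) = 5.76 μm

zinc: T≤10 °C ⇒ hinge +0.038·(-2.2−10) = -0.4636
  sulphur-dioxide contribution → 0.4953 μm/a
  chloride contribution → 0.8478 μm/a
  total first-year rate 1.343 μm/a
ISO 9224: D(t) = r_corr · t^b with b = 0.813 (zinc, B1)
  D(6) = 1.343 × 6^0.813 = 1.343 × 4.292 = 5.764 μm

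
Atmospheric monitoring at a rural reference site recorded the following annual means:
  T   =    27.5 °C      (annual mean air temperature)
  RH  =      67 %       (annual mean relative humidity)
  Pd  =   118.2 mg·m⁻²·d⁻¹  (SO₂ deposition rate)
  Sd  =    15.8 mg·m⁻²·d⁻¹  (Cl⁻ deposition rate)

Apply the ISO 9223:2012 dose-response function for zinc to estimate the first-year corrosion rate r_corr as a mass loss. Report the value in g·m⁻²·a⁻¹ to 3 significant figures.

zinc: f(T) = -0.071·(T−10) [T>10 °C] = -1.2425
  Pd branch = 0.0129·Pd^0.44·e^(0.046·RH+f) = 0.6629 μm/a
  Cl⁻ term: 0.0175·15.8^0.57·exp(0.008·67+0.085·27.5) = 1.494
  sum: 0.6629 + 1.494 → r_corr = 2.156 μm/a
Convert to mass loss: 2.156 μm/a × 7.14 g/cm³ = 15.4 g·m⁻²·a⁻¹

r_corr = 15.4 g·m⁻²·a⁻¹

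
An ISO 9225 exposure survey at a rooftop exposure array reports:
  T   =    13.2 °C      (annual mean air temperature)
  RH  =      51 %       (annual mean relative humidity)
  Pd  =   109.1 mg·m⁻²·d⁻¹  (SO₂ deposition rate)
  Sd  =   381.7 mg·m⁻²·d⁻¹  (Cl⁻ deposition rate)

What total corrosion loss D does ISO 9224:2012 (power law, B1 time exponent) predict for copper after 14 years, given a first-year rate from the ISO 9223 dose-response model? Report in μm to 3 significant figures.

D(14) = 5.19 μm

copper: temperature factor f = -0.080·(3.2) = -0.2560
  Pd branch = 0.0053·Pd^0.26·e^(0.059·RH+f) = 0.2817 μm/a
  Cl⁻ term: 0.01025·381.7^0.27·exp(0.036·51+0.049·13.2) = 0.611
  r_corr = 0.2817 + 0.611 = 0.8927 μm/a
Power-law: D(14) = r_corr · 14^0.667
  D(14) = 0.8927 × 14^0.667 = 0.8927 × 5.814 = 5.19 μm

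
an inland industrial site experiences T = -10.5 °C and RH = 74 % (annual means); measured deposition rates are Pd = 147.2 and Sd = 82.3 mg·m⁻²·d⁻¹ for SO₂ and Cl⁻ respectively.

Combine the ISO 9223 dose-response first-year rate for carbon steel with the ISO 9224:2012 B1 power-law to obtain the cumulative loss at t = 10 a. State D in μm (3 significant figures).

carbon steel: temperature factor f = +0.150·(-20.5) = -3.0750
  SO₂ term: 1.77·147.2^0.52·exp(0.02·74-3.0750) = 4.815
  Cl⁻ term: 0.102·82.3^0.62·exp(0.033·74+0.04·-10.5) = 11.87
  sum: 4.815 + 11.87 → r_corr = 16.68 μm/a
ISO 9224: D(t) = r_corr · t^b with b = 0.523 (carbon steel, B1)
  D(10) = 16.68 × 10^0.523 = 16.68 × 3.334 = 55.62 μm

D(10) = 55.6 μm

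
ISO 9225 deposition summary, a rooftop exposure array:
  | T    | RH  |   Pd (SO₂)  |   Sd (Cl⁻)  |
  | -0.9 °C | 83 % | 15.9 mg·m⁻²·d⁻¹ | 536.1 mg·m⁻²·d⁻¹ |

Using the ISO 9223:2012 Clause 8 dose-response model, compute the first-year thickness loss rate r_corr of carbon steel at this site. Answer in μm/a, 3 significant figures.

carbon steel: temperature factor f = +0.150·(-10.9) = -1.6350
  Pd branch = 1.77·Pd^0.52·e^(0.02·RH+f) = 7.648 μm/a
  Sd branch = 0.102·Sd^0.62·e^(0.033·RH+0.04·T) = 74.93 μm/a
  sum: 7.648 + 74.93 → r_corr = 82.57 μm/a

r_corr = 82.6 μm/a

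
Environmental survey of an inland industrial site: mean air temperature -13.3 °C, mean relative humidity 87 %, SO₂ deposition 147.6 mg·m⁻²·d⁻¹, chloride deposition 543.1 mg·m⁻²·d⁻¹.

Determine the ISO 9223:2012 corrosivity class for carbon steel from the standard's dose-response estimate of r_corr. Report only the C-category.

carbon steel: f(T) = +0.150·(T−10) [T≤10 °C] = -3.4950
  Pd branch = 1.77·Pd^0.52·e^(0.02·RH+f) = 4.109 μm/a
  Sd branch = 0.102·Sd^0.62·e^(0.033·RH+0.04·T) = 52.49 μm/a
  sum: 4.109 + 52.49 → r_corr = 56.59 μm/a
ISO 9223 Table 2 (carbon steel): 50 < 56.6 ≤ 80 μm/a ⇒ C4

C4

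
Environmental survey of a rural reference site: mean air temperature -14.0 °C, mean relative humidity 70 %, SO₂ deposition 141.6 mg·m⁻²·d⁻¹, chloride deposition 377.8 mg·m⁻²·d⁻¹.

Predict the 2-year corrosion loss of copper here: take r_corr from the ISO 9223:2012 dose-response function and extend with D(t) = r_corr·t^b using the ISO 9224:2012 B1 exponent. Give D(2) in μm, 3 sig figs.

copper: T≤10 °C ⇒ hinge +0.126·(-14.0−10) = -3.0240
  sulphur-dioxide contribution → 0.05806 μm/a
  chloride contribution → 0.3185 μm/a
  total first-year rate 0.3765 μm/a
Long-term exponent b (ISO 9224 Table 2, B1) = 0.667
  D(2) = 0.3765 × 2^0.667 = 0.3765 × 1.588 = 0.5979 μm

D(2) = 0.598 μm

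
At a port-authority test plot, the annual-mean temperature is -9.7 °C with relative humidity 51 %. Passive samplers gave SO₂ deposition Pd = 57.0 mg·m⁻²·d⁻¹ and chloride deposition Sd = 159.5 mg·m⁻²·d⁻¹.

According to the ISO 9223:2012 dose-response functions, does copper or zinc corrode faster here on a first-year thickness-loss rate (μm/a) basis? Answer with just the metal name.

zinc

copper: T≤10 °C ⇒ hinge +0.126·(-9.7−10) = -2.4822
  SO₂ term: 0.0053·57.0^0.26·exp(0.059·51-2.4822) = 0.02568
  Cl⁻ term: 0.01025·159.5^0.27·exp(0.036·51+0.049·-9.7) = 0.1572
  r_corr = 0.02568 + 0.1572 = 0.1829 μm/a
zinc: temperature factor f = +0.038·(-19.7) = -0.7486
  SO₂ term: 0.0129·57.0^0.44·exp(0.046·51-0.7486) = 0.3775
  Sd branch = 0.0175·Sd^0.57·e^(0.008·RH+0.085·T) = 0.2078 μm/a
  sum: 0.3775 + 0.2078 → r_corr = 0.5853 μm/a
Ordering by μm/a: zinc (0.585) > copper (0.183)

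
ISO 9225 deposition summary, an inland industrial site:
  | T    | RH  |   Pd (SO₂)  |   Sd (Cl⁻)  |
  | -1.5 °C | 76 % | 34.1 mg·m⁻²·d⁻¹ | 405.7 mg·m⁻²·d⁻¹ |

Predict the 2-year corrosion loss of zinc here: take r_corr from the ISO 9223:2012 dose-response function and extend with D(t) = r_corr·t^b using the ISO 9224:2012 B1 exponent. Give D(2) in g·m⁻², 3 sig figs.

zinc: T≤10 °C ⇒ hinge +0.038·(-1.5−10) = -0.4370
  SO₂ term: 0.0129·34.1^0.44·exp(0.046·76-0.4370) = 1.299
  Sd branch = 0.0175·Sd^0.57·e^(0.008·RH+0.085·T) = 0.8677 μm/a
  r_corr = 1.299 + 0.8677 = 2.166 μm/a
Long-term exponent b (ISO 9224 Table 2, B1) = 0.813
  D(2) = 2.166 × 2^0.813 = 2.166 × 1.757 = 3.806 μm
  Mass loss = 3.806 μm × 7.14 g/cm³ = 27.18 g·m⁻²

D(2) = 27.2 g·m⁻²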